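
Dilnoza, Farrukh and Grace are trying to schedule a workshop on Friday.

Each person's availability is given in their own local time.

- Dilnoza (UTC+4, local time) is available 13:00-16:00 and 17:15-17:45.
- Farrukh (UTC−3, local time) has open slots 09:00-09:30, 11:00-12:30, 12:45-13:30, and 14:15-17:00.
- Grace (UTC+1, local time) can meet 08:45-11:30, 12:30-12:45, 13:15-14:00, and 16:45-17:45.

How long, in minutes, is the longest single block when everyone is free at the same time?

0 minutes

Dilnoza → UTC: 09:00–12:00, 13:15–13:45.
Farrukh → UTC: 12:00–12:30, 14:00–15:30, 15:45–16:30, 17:15–20:00.
Grace → UTC: 07:45–10:30, 11:30–11:45, 12:15–13:00, 15:45–16:45.
Dilnoza ∩ Farrukh: (none).
Dilnoza ∩ Farrukh ∩ Grace: (none).
No common window.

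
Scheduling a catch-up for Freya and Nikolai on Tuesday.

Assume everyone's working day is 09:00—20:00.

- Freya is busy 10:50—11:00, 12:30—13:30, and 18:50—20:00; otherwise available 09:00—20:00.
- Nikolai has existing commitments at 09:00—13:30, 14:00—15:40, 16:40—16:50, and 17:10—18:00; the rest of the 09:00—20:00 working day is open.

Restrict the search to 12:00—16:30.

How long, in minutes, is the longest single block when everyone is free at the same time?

50 minutes

Freya free within 09:00–20:00: 09:00–10:50, 11:00–12:30, 13:30–18:50.
Nikolai free within 09:00–20:00: 13:30–14:00, 15:40–16:40, 16:50–17:10, 18:00–20:00.
Freya ∩ Nikolai: 13:30–14:00, 15:40–16:40, 16:50–17:10, 18:00–18:50.
Restricted to 12:00–16:30: 13:30–14:00, 15:40–16:30.
Common window lengths: 30, 50 min; longest is 50.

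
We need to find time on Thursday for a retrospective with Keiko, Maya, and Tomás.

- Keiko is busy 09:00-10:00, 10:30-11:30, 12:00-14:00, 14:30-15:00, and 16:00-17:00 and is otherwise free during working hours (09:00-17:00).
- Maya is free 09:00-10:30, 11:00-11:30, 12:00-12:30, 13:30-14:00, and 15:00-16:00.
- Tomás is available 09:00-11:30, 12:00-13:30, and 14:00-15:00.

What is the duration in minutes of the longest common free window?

30 minutes

Keiko free within 09:00–17:00: 10:00–10:30, 11:30–12:00, 14:00–14:30, 15:00–16:00.
Keiko ∩ Maya: 10:00–10:30, 15:00–16:00.
Keiko ∩ Maya ∩ Tomás: 10:00–10:30.
Single common window of 30 minutes.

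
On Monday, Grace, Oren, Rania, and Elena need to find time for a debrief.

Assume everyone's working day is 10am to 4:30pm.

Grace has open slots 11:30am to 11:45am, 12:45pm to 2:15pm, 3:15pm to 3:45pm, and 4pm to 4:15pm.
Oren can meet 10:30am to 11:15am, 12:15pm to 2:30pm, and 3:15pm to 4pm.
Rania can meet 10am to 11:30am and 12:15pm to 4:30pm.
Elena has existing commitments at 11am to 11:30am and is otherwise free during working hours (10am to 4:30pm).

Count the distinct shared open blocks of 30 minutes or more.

2

Elena free within 10:00–16:30: 10:00–11:00, 11:30–16:30.
Grace ∩ Oren: 12:45–14:15, 15:15–15:45.
Grace ∩ Oren ∩ Rania: 12:45–14:15, 15:15–15:45.
Grace ∩ Oren ∩ Rania ∩ Elena: 12:45–14:15, 15:15–15:45.
Windows ≥ 30 min: 12:45–14:15, 15:15–15:45.
That's 2 windows.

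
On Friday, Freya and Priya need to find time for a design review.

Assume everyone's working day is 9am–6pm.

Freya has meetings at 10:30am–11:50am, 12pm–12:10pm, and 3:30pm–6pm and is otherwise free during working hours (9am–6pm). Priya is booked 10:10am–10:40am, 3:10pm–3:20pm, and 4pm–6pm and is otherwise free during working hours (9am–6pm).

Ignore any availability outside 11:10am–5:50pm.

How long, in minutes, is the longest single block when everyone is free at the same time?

180 minutes

Freya free within 09:00–18:00: 09:00–10:30, 11:50–12:00, 12:10–15:30.
Priya free within 09:00–18:00: 09:00–10:10, 10:40–15:10, 15:20–16:00.
Freya ∩ Priya: 09:00–10:10, 11:50–12:00, 12:10–15:10, 15:20–15:30.
Restricted to 11:10–17:50: 11:50–12:00, 12:10–15:10, 15:20–15:30.
Common window lengths: 10, 180, 10 min; longest is 180.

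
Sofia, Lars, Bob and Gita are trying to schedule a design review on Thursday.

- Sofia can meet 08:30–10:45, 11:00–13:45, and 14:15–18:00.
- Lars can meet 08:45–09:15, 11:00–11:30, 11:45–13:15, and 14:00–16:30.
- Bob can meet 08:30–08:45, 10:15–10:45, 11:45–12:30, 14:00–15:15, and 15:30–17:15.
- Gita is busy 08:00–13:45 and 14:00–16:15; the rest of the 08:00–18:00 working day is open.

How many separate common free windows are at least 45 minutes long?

0

Gita free within 08:00–18:00: 13:45–14:00, 16:15–18:00.
Sofia ∩ Lars: 08:45–09:15, 11:00–11:30, 11:45–13:15, 14:15–16:30.
Sofia ∩ Lars ∩ Bob: 11:45–12:30, 14:15–15:15, 15:30–16:30.
Sofia ∩ Lars ∩ Bob ∩ Gita: 16:15–16:30.
Windows ≥ 45 min: (none).
That's 0 windows.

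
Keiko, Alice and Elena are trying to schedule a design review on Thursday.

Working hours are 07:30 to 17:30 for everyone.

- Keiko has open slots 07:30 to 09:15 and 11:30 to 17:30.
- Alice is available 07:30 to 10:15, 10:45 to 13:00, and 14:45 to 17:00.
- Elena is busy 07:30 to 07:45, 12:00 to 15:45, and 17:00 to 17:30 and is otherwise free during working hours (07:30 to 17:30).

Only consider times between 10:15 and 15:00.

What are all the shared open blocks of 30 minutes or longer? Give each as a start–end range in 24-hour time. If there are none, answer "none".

Elena free within 07:30–17:30: 07:45–12:00, 15:45–17:00.
Keiko ∩ Alice: 07:30–09:15, 11:30–13:00, 14:45–17:00.
Keiko ∩ Alice ∩ Elena: 07:45–09:15, 11:30–12:00, 15:45–17:00.
Restricted to 10:15–15:00: 11:30–12:00.
Windows ≥ 30 min: 11:30–12:00.

11:30–12:00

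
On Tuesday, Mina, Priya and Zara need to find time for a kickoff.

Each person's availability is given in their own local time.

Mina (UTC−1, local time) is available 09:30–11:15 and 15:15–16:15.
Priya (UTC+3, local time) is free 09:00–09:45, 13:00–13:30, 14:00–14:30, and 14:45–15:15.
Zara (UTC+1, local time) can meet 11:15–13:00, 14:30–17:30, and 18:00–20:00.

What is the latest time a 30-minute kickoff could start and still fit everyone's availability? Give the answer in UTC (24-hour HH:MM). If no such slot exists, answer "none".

Mina → UTC: 10:30–12:15, 16:15–17:15.
Priya → UTC: 06:00–06:45, 10:00–10:30, 11:00–11:30, 11:45–12:15.
Zara → UTC: 10:15–12:00, 13:30–16:30, 17:00–19:00.
Mina ∩ Priya: 11:00–11:30, 11:45–12:15.
Mina ∩ Priya ∩ Zara: 11:00–11:30, 11:45–12:00.
Windows ≥ 30 min: 11:00–11:30.
Latest start in the last window 11:00–11:30 is 11:30 − 30 min = 11:00.

11:00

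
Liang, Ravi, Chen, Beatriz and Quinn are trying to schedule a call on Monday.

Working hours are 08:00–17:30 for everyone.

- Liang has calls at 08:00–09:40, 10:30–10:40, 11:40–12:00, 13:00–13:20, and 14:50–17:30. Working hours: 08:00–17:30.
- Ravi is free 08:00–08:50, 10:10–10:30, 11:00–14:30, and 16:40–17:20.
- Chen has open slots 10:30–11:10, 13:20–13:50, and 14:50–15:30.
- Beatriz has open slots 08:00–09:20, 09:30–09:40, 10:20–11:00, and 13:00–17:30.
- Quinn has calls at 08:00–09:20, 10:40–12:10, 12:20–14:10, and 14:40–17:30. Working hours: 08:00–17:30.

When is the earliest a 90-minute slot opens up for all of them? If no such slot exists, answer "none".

none

Liang free within 08:00–17:30: 09:40–10:30, 10:40–11:40, 12:00–13:00, 13:20–14:50.
Quinn free within 08:00–17:30: 09:20–10:40, 12:10–12:20, 14:10–14:40.
Liang ∩ Ravi: 10:10–10:30, 11:00–11:40, 12:00–13:00, 13:20–14:30.
Liang ∩ Ravi ∩ Chen: 11:00–11:10, 13:20–13:50.
Liang ∩ Ravi ∩ Chen ∩ Beatriz: 13:20–13:50.
Liang ∩ Ravi ∩ Chen ∩ Beatriz ∩ Quinn: (none).
Windows ≥ 90 min: (none).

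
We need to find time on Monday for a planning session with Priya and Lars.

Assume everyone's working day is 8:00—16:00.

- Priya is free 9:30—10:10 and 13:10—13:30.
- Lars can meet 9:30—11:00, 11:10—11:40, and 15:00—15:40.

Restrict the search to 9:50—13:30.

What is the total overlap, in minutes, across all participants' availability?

Priya ∩ Lars: 09:30–10:10.
Restricted to 09:50–13:30: 09:50–10:10.
Total common minutes: 20.

20 minutes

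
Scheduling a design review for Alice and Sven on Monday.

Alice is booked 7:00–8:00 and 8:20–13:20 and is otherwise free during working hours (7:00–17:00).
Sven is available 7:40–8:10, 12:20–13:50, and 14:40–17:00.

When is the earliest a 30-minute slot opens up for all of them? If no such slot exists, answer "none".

Alice free within 07:00–17:00: 08:00–08:20, 13:20–17:00.
Alice ∩ Sven: 08:00–08:10, 13:20–13:50, 14:40–17:00.
Windows ≥ 30 min: 13:20–13:50, 14:40–17:00.
Earliest such window starts at 13:20.

13:20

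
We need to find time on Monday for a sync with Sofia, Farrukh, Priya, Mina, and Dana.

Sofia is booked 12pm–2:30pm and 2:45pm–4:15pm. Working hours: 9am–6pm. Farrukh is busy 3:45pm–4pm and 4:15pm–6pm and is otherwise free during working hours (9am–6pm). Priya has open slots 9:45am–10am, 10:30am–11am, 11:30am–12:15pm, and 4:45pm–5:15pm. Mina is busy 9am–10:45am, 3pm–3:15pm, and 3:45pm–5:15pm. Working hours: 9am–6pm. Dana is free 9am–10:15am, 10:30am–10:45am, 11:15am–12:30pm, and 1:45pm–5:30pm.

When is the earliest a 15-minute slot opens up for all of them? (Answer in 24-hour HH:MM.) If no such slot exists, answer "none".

11:30

Sofia free within 09:00–18:00: 09:00–12:00, 14:30–14:45, 16:15–18:00.
Farrukh free within 09:00–18:00: 09:00–15:45, 16:00–16:15.
Mina free within 09:00–18:00: 10:45–15:00, 15:15–15:45, 17:15–18:00.
Sofia ∩ Farrukh: 09:00–12:00, 14:30–14:45.
Sofia ∩ Farrukh ∩ Priya: 09:45–10:00, 10:30–11:00, 11:30–12:00.
Sofia ∩ Farrukh ∩ Priya ∩ Mina: 10:45–11:00, 11:30–12:00.
Sofia ∩ Farrukh ∩ Priya ∩ Mina ∩ Dana: 11:30–12:00.
Windows ≥ 15 min: 11:30–12:00.
Earliest such window starts at 11:30.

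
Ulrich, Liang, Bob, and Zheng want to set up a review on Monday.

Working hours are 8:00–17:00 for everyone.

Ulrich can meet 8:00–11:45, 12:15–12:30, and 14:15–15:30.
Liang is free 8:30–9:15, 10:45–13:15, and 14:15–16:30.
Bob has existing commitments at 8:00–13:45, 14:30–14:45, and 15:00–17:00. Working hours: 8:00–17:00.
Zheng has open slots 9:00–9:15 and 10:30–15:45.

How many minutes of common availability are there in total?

30 minutes

Bob free within 08:00–17:00: 13:45–14:30, 14:45–15:00.
Ulrich ∩ Liang: 08:30–09:15, 10:45–11:45, 12:15–12:30, 14:15–15:30.
Ulrich ∩ Liang ∩ Bob: 14:15–14:30, 14:45–15:00.
Ulrich ∩ Liang ∩ Bob ∩ Zheng: 14:15–14:30, 14:45–15:00.
Total common minutes: 15 + 15 = 30.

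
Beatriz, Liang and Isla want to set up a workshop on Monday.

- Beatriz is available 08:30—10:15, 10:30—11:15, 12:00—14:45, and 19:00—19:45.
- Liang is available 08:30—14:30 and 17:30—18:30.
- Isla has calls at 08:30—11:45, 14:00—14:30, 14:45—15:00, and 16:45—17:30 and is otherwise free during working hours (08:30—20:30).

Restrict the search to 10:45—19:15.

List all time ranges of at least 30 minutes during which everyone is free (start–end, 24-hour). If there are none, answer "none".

12:00–14:00

Isla free within 08:30–20:30: 11:45–14:00, 14:30–14:45, 15:00–16:45, 17:30–20:30.
Beatriz ∩ Liang: 08:30–10:15, 10:30–11:15, 12:00–14:30.
Beatriz ∩ Liang ∩ Isla: 12:00–14:00.
Restricted to 10:45–19:15: 12:00–14:00.
Windows ≥ 30 min: 12:00–14:00.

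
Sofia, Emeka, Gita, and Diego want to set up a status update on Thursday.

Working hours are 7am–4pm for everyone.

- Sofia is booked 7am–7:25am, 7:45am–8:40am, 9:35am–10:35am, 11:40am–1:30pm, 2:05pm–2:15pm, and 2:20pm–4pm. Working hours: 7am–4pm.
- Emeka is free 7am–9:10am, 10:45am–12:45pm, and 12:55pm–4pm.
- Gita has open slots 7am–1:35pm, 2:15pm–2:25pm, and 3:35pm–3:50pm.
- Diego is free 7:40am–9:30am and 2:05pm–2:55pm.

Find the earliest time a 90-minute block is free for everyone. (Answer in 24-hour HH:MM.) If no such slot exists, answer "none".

Sofia free within 07:00–16:00: 07:25–07:45, 08:40–09:35, 10:35–11:40, 13:30–14:05, 14:15–14:20.
Sofia ∩ Emeka: 07:25–07:45, 08:40–09:10, 10:45–11:40, 13:30–14:05, 14:15–14:20.
Sofia ∩ Emeka ∩ Gita: 07:25–07:45, 08:40–09:10, 10:45–11:40, 13:30–13:35, 14:15–14:20.
Sofia ∩ Emeka ∩ Gita ∩ Diego: 07:40–07:45, 08:40–09:10, 14:15–14:20.
Windows ≥ 90 min: (none).

none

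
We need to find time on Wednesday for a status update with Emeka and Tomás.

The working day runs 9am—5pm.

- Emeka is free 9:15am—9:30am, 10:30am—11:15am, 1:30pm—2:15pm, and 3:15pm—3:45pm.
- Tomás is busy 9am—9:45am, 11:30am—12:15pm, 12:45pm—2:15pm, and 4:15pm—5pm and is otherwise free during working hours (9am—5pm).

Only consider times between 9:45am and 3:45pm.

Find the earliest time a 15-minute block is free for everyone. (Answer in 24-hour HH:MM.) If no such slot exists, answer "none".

Tomás free within 09:00–17:00: 09:45–11:30, 12:15–12:45, 14:15–16:15.
Emeka ∩ Tomás: 10:30–11:15, 15:15–15:45.
Restricted to 09:45–15:45: 10:30–11:15, 15:15–15:45.
Windows ≥ 15 min: 10:30–11:15, 15:15–15:45.
Earliest such window starts at 10:30.

10:30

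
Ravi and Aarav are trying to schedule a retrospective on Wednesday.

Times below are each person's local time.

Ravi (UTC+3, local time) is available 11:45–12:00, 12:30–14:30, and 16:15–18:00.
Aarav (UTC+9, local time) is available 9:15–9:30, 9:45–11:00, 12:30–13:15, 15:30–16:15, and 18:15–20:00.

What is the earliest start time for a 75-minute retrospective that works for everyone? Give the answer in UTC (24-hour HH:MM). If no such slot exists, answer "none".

Ravi → UTC: 08:45–09:00, 09:30–11:30, 13:15–15:00.
Aarav → UTC: 00:15–00:30, 00:45–02:00, 03:30–04:15, 06:30–07:15, 09:15–11:00.
Ravi ∩ Aarav: 09:30–11:00.
Windows ≥ 75 min: 09:30–11:00.
Earliest such window starts at 09:30.

09:30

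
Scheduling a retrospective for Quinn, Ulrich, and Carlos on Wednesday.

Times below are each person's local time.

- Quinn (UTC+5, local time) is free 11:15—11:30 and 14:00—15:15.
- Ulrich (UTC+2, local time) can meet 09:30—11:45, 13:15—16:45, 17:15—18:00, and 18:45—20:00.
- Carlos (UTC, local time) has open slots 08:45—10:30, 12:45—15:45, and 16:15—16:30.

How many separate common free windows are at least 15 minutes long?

1

Quinn → UTC: 06:15–06:30, 09:00–10:15.
Ulrich → UTC: 07:30–09:45, 11:15–14:45, 15:15–16:00, 16:45–18:00.
Carlos → UTC: 08:45–10:30, 12:45–15:45, 16:15–16:30.
Quinn ∩ Ulrich: 09:00–09:45.
Quinn ∩ Ulrich ∩ Carlos: 09:00–09:45.
Windows ≥ 15 min: 09:00–09:45.
That's 1 window.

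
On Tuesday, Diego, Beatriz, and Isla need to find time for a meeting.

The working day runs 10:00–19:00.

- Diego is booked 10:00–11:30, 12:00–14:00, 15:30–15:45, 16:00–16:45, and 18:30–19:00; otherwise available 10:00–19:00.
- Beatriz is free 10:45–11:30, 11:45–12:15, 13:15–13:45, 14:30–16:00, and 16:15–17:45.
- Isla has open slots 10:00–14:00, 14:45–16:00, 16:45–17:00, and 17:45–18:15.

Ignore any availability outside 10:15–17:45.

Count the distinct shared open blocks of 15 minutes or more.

4

Diego free within 10:00–19:00: 11:30–12:00, 14:00–15:30, 15:45–16:00, 16:45–18:30.
Diego ∩ Beatriz: 11:45–12:00, 14:30–15:30, 15:45–16:00, 16:45–17:45.
Diego ∩ Beatriz ∩ Isla: 11:45–12:00, 14:45–15:30, 15:45–16:00, 16:45–17:00.
Restricted to 10:15–17:45: 11:45–12:00, 14:45–15:30, 15:45–16:00, 16:45–17:00.
Windows ≥ 15 min: 11:45–12:00, 14:45–15:30, 15:45–16:00, 16:45–17:00.
That's 4 windows.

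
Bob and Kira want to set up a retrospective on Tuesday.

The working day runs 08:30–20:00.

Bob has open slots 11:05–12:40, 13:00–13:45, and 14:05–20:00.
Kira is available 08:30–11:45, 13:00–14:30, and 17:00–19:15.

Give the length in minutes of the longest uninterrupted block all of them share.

Bob ∩ Kira: 11:05–11:45, 13:00–13:45, 14:05–14:30, 17:00–19:15.
Common window lengths: 40, 45, 25, 135 min; longest is 135.

135 minutes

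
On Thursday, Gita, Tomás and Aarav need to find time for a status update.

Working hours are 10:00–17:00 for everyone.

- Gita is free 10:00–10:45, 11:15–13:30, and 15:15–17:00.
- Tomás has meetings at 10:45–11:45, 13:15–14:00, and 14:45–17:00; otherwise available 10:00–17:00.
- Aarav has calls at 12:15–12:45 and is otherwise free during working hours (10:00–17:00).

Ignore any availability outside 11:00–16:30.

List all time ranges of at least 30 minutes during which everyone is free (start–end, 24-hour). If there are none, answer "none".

Tomás free within 10:00–17:00: 10:00–10:45, 11:45–13:15, 14:00–14:45.
Aarav free within 10:00–17:00: 10:00–12:15, 12:45–17:00.
Gita ∩ Tomás: 10:00–10:45, 11:45–13:15.
Gita ∩ Tomás ∩ Aarav: 10:00–10:45, 11:45–12:15, 12:45–13:15.
Restricted to 11:00–16:30: 11:45–12:15, 12:45–13:15.
Windows ≥ 30 min: 11:45–12:15, 12:45–13:15.

11:45–12:15, 12:45–13:15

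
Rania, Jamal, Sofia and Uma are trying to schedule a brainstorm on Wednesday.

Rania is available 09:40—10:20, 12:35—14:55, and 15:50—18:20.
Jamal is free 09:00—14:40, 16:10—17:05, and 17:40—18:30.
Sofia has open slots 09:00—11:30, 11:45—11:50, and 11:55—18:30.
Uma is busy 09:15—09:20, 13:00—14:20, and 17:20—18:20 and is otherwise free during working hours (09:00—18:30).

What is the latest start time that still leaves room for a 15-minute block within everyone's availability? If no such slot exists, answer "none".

Uma free within 09:00–18:30: 09:00–09:15, 09:20–13:00, 14:20–17:20, 18:20–18:30.
Rania ∩ Jamal: 09:40–10:20, 12:35–14:40, 16:10–17:05, 17:40–18:20.
Rania ∩ Jamal ∩ Sofia: 09:40–10:20, 12:35–14:40, 16:10–17:05, 17:40–18:20.
Rania ∩ Jamal ∩ Sofia ∩ Uma: 09:40–10:20, 12:35–13:00, 14:20–14:40, 16:10–17:05.
Windows ≥ 15 min: 09:40–10:20, 12:35–13:00, 14:20–14:40, 16:10–17:05.
Latest start in the last window 16:10–17:05 is 17:05 − 15 min = 16:50.

16:50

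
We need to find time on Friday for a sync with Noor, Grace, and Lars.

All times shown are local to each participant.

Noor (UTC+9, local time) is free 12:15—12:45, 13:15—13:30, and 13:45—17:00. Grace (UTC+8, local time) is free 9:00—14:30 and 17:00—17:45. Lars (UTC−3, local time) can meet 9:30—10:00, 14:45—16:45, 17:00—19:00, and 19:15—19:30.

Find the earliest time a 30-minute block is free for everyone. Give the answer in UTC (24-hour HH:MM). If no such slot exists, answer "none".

Noor → UTC: 03:15–03:45, 04:15–04:30, 04:45–08:00.
Grace → UTC: 01:00–06:30, 09:00–09:45.
Lars → UTC: 12:30–13:00, 17:45–19:45, 20:00–22:00, 22:15–22:30.
Noor ∩ Grace: 03:15–03:45, 04:15–04:30, 04:45–06:30.
Noor ∩ Grace ∩ Lars: (none).
Windows ≥ 30 min: (none).

none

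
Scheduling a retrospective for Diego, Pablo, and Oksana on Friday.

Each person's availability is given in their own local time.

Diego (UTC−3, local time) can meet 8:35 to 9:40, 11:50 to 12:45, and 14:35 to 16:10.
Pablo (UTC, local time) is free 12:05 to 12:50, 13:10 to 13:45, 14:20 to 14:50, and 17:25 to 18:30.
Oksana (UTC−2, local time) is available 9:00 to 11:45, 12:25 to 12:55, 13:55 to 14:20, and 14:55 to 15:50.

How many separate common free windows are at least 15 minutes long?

Diego → UTC: 11:35–12:40, 14:50–15:45, 17:35–19:10.
Pablo → UTC: 12:05–12:50, 13:10–13:45, 14:20–14:50, 17:25–18:30.
Oksana → UTC: 11:00–13:45, 14:25–14:55, 15:55–16:20, 16:55–17:50.
Diego ∩ Pablo: 12:05–12:40, 17:35–18:30.
Diego ∩ Pablo ∩ Oksana: 12:05–12:40, 17:35–17:50.
Windows ≥ 15 min: 12:05–12:40, 17:35–17:50.
That's 2 windows.

2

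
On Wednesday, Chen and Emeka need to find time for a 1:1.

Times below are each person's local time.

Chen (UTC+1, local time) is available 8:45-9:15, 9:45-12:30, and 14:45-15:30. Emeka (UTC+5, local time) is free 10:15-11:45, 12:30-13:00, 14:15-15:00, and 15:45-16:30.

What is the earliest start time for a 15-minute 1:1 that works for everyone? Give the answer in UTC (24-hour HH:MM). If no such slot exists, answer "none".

07:45

Chen → UTC: 07:45–08:15, 08:45–11:30, 13:45–14:30.
Emeka → UTC: 05:15–06:45, 07:30–08:00, 09:15–10:00, 10:45–11:30.
Chen ∩ Emeka: 07:45–08:00, 09:15–10:00, 10:45–11:30.
Windows ≥ 15 min: 07:45–08:00, 09:15–10:00, 10:45–11:30.
Earliest such window starts at 07:45.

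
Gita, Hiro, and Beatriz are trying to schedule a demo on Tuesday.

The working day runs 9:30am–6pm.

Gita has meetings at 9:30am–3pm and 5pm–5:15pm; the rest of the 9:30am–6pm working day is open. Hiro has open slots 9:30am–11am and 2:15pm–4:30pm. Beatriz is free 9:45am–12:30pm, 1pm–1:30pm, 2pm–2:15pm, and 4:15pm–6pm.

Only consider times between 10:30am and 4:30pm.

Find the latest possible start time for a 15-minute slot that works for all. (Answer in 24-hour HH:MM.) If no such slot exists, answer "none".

Gita free within 09:30–18:00: 15:00–17:00, 17:15–18:00.
Gita ∩ Hiro: 15:00–16:30.
Gita ∩ Hiro ∩ Beatriz: 16:15–16:30.
Restricted to 10:30–16:30: 16:15–16:30.
Windows ≥ 15 min: 16:15–16:30.
Latest start in the last window 16:15–16:30 is 16:30 − 15 min = 16:15.

16:15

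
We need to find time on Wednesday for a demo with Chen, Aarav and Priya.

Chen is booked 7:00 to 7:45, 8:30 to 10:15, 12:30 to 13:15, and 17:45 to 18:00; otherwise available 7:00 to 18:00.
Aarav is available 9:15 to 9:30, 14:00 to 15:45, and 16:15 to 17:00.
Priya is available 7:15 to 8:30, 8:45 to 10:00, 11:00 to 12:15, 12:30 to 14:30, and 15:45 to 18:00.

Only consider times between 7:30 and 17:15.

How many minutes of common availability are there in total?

Chen free within 07:00–18:00: 07:45–08:30, 10:15–12:30, 13:15–17:45.
Chen ∩ Aarav: 14:00–15:45, 16:15–17:00.
Chen ∩ Aarav ∩ Priya: 14:00–14:30, 16:15–17:00.
Restricted to 07:30–17:15: 14:00–14:30, 16:15–17:00.
Total common minutes: 30 + 45 = 75.

75 minutes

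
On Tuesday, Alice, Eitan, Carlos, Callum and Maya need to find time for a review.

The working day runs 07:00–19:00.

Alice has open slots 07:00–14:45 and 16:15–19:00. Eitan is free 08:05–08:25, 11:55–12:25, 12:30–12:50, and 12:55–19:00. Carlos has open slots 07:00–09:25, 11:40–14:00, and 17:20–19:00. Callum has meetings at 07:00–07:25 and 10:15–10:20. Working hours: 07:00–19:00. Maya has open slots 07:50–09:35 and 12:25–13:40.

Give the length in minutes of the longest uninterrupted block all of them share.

Callum free within 07:00–19:00: 07:25–10:15, 10:20–19:00.
Alice ∩ Eitan: 08:05–08:25, 11:55–12:25, 12:30–12:50, 12:55–14:45, 16:15–19:00.
Alice ∩ Eitan ∩ Carlos: 08:05–08:25, 11:55–12:25, 12:30–12:50, 12:55–14:00, 17:20–19:00.
Alice ∩ Eitan ∩ Carlos ∩ Callum: 08:05–08:25, 11:55–12:25, 12:30–12:50, 12:55–14:00, 17:20–19:00.
Alice ∩ Eitan ∩ Carlos ∩ Callum ∩ Maya: 08:05–08:25, 12:30–12:50, 12:55–13:40.
Common window lengths: 20, 20, 45 min; longest is 45.

45 minutes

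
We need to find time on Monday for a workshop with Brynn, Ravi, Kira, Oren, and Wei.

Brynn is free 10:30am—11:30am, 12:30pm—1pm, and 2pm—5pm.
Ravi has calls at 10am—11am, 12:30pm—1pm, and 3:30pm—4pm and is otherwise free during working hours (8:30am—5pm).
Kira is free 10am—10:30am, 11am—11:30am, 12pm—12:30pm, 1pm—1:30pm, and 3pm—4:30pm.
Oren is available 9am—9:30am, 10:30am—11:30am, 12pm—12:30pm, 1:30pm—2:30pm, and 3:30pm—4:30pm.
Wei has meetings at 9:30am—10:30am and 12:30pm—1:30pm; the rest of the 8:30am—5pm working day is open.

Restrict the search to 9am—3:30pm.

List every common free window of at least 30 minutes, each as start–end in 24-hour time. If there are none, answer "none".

11:00–11:30

Ravi free within 08:30–17:00: 08:30–10:00, 11:00–12:30, 13:00–15:30, 16:00–17:00.
Wei free within 08:30–17:00: 08:30–09:30, 10:30–12:30, 13:30–17:00.
Brynn ∩ Ravi: 11:00–11:30, 14:00–15:30, 16:00–17:00.
Brynn ∩ Ravi ∩ Kira: 11:00–11:30, 15:00–15:30, 16:00–16:30.
Brynn ∩ Ravi ∩ Kira ∩ Oren: 11:00–11:30, 16:00–16:30.
Brynn ∩ Ravi ∩ Kira ∩ Oren ∩ Wei: 11:00–11:30, 16:00–16:30.
Restricted to 09:00–15:30: 11:00–11:30.
Windows ≥ 30 min: 11:00–11:30.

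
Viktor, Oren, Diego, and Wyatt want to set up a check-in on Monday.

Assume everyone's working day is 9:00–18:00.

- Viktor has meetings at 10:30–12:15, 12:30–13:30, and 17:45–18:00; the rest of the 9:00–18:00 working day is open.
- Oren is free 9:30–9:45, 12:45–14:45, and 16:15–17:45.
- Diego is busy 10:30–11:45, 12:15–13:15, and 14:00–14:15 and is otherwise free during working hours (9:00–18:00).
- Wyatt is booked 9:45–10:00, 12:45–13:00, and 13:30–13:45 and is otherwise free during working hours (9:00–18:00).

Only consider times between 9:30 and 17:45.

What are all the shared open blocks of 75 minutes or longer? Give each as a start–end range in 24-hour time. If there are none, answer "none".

16:15–17:45

Viktor free within 09:00–18:00: 09:00–10:30, 12:15–12:30, 13:30–17:45.
Diego free within 09:00–18:00: 09:00–10:30, 11:45–12:15, 13:15–14:00, 14:15–18:00.
Wyatt free within 09:00–18:00: 09:00–09:45, 10:00–12:45, 13:00–13:30, 13:45–18:00.
Viktor ∩ Oren: 09:30–09:45, 13:30–14:45, 16:15–17:45.
Viktor ∩ Oren ∩ Diego: 09:30–09:45, 13:30–14:00, 14:15–14:45, 16:15–17:45.
Viktor ∩ Oren ∩ Diego ∩ Wyatt: 09:30–09:45, 13:45–14:00, 14:15–14:45, 16:15–17:45.
Restricted to 09:30–17:45: 09:30–09:45, 13:45–14:00, 14:15–14:45, 16:15–17:45.
Windows ≥ 75 min: 16:15–17:45.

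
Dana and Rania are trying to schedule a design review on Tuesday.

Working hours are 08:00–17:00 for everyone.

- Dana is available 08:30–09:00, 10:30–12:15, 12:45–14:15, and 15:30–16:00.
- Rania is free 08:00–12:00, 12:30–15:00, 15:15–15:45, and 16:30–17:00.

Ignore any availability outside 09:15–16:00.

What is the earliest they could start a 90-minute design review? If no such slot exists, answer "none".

10:30

Dana ∩ Rania: 08:30–09:00, 10:30–12:00, 12:45–14:15, 15:30–15:45.
Restricted to 09:15–16:00: 10:30–12:00, 12:45–14:15, 15:30–15:45.
Windows ≥ 90 min: 10:30–12:00, 12:45–14:15.
Earliest such window starts at 10:30.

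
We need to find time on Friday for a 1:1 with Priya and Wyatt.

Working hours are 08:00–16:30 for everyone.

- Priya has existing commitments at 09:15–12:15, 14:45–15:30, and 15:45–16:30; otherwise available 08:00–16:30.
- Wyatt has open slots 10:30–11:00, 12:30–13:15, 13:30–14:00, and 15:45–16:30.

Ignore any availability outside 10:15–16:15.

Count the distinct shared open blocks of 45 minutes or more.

1

Priya free within 08:00–16:30: 08:00–09:15, 12:15–14:45, 15:30–15:45.
Priya ∩ Wyatt: 12:30–13:15, 13:30–14:00.
Restricted to 10:15–16:15: 12:30–13:15, 13:30–14:00.
Windows ≥ 45 min: 12:30–13:15.
That's 1 window.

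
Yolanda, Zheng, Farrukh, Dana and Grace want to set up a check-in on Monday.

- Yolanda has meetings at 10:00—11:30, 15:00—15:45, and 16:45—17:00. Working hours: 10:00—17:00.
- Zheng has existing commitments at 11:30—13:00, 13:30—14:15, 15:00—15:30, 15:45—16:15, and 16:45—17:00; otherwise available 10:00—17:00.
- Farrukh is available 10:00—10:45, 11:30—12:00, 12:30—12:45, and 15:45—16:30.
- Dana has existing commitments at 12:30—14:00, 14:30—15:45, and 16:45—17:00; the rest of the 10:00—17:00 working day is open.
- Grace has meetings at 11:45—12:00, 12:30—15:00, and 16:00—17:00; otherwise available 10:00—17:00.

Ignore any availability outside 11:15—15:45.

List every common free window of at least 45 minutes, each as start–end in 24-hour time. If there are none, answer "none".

none

Yolanda free within 10:00–17:00: 11:30–15:00, 15:45–16:45.
Zheng free within 10:00–17:00: 10:00–11:30, 13:00–13:30, 14:15–15:00, 15:30–15:45, 16:15–16:45.
Dana free within 10:00–17:00: 10:00–12:30, 14:00–14:30, 15:45–16:45.
Grace free within 10:00–17:00: 10:00–11:45, 12:00–12:30, 15:00–16:00.
Yolanda ∩ Zheng: 13:00–13:30, 14:15–15:00, 16:15–16:45.
Yolanda ∩ Zheng ∩ Farrukh: 16:15–16:30.
Yolanda ∩ Zheng ∩ Farrukh ∩ Dana: 16:15–16:30.
Yolanda ∩ Zheng ∩ Farrukh ∩ Dana ∩ Grace: (none).
Restricted to 11:15–15:45: (none).
Windows ≥ 45 min: (none).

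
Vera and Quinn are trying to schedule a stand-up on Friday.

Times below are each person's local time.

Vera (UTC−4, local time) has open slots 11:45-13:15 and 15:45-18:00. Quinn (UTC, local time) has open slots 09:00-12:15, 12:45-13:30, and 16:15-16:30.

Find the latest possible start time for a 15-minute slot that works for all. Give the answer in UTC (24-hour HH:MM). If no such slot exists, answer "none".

Vera → UTC: 15:45–17:15, 19:45–22:00.
Quinn → UTC: 09:00–12:15, 12:45–13:30, 16:15–16:30.
Vera ∩ Quinn: 16:15–16:30.
Windows ≥ 15 min: 16:15–16:30.
Latest start in the last window 16:15–16:30 is 16:30 − 15 min = 16:15.

16:15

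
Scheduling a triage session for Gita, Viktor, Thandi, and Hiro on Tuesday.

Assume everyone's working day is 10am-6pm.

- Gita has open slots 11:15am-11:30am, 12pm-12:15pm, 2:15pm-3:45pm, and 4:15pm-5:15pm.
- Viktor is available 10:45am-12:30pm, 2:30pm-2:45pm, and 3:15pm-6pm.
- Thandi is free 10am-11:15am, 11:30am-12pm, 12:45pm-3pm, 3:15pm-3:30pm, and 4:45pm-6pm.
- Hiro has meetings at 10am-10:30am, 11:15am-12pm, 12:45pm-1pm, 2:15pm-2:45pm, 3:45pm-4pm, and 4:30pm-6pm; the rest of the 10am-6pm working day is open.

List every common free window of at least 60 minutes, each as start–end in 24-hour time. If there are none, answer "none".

none

Hiro free within 10:00–18:00: 10:30–11:15, 12:00–12:45, 13:00–14:15, 14:45–15:45, 16:00–16:30.
Gita ∩ Viktor: 11:15–11:30, 12:00–12:15, 14:30–14:45, 15:15–15:45, 16:15–17:15.
Gita ∩ Viktor ∩ Thandi: 14:30–14:45, 15:15–15:30, 16:45–17:15.
Gita ∩ Viktor ∩ Thandi ∩ Hiro: 15:15–15:30.
Windows ≥ 60 min: (none).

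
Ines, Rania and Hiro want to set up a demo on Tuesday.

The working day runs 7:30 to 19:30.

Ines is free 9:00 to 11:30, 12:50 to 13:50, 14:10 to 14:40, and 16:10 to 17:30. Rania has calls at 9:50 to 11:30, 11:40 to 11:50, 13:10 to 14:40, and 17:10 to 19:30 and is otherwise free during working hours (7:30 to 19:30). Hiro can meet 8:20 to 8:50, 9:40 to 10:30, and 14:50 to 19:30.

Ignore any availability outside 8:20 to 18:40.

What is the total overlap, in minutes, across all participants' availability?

70 minutes

Rania free within 07:30–19:30: 07:30–09:50, 11:30–11:40, 11:50–13:10, 14:40–17:10.
Ines ∩ Rania: 09:00–09:50, 12:50–13:10, 16:10–17:10.
Ines ∩ Rania ∩ Hiro: 09:40–09:50, 16:10–17:10.
Restricted to 08:20–18:40: 09:40–09:50, 16:10–17:10.
Total common minutes: 10 + 60 = 70.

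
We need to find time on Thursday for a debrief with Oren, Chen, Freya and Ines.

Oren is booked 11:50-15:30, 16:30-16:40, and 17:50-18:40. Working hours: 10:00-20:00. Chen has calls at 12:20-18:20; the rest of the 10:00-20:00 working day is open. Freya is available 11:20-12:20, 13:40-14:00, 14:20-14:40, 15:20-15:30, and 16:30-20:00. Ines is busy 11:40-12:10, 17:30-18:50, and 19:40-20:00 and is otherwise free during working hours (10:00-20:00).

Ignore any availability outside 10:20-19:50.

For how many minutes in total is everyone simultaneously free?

70 minutes

Oren free within 10:00–20:00: 10:00–11:50, 15:30–16:30, 16:40–17:50, 18:40–20:00.
Chen free within 10:00–20:00: 10:00–12:20, 18:20–20:00.
Ines free within 10:00–20:00: 10:00–11:40, 12:10–17:30, 18:50–19:40.
Oren ∩ Chen: 10:00–11:50, 18:40–20:00.
Oren ∩ Chen ∩ Freya: 11:20–11:50, 18:40–20:00.
Oren ∩ Chen ∩ Freya ∩ Ines: 11:20–11:40, 18:50–19:40.
Restricted to 10:20–19:50: 11:20–11:40, 18:50–19:40.
Total common minutes: 20 + 50 = 70.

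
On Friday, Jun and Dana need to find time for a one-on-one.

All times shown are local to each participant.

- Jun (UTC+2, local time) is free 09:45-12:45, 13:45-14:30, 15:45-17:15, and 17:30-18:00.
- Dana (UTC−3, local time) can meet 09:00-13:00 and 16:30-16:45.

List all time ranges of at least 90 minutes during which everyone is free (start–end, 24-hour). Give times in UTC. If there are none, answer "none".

13:45–15:15

Jun → UTC: 07:45–10:45, 11:45–12:30, 13:45–15:15, 15:30–16:00.
Dana → UTC: 12:00–16:00, 19:30–19:45.
Jun ∩ Dana: 12:00–12:30, 13:45–15:15, 15:30–16:00.
Windows ≥ 90 min: 13:45–15:15.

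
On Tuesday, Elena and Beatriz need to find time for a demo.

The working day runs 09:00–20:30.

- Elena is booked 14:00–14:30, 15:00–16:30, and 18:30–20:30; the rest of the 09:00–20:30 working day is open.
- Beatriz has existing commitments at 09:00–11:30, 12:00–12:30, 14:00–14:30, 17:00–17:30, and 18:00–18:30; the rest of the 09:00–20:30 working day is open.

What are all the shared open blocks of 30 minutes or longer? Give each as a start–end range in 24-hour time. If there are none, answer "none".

11:30–12:00, 12:30–14:00, 14:30–15:00, 16:30–17:00, 17:30–18:00

Elena free within 09:00–20:30: 09:00–14:00, 14:30–15:00, 16:30–18:30.
Beatriz free within 09:00–20:30: 11:30–12:00, 12:30–14:00, 14:30–17:00, 17:30–18:00, 18:30–20:30.
Elena ∩ Beatriz: 11:30–12:00, 12:30–14:00, 14:30–15:00, 16:30–17:00, 17:30–18:00.
Windows ≥ 30 min: 11:30–12:00, 12:30–14:00, 14:30–15:00, 16:30–17:00, 17:30–18:00.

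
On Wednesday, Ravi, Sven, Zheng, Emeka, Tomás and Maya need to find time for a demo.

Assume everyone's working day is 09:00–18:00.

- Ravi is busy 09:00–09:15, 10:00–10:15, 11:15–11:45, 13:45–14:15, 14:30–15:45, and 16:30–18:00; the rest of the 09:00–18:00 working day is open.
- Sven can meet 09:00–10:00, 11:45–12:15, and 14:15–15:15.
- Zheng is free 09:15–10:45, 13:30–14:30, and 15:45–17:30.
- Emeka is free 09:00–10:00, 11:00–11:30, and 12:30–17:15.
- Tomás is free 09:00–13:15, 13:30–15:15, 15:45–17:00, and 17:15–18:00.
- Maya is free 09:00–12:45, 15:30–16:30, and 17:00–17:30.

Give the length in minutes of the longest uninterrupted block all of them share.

Ravi free within 09:00–18:00: 09:15–10:00, 10:15–11:15, 11:45–13:45, 14:15–14:30, 15:45–16:30.
Ravi ∩ Sven: 09:15–10:00, 11:45–12:15, 14:15–14:30.
Ravi ∩ Sven ∩ Zheng: 09:15–10:00, 14:15–14:30.
Ravi ∩ Sven ∩ Zheng ∩ Emeka: 09:15–10:00, 14:15–14:30.
Ravi ∩ Sven ∩ Zheng ∩ Emeka ∩ Tomás: 09:15–10:00, 14:15–14:30.
Ravi ∩ Sven ∩ Zheng ∩ Emeka ∩ Tomás ∩ Maya: 09:15–10:00.
Single common window of 45 minutes.

45 minutes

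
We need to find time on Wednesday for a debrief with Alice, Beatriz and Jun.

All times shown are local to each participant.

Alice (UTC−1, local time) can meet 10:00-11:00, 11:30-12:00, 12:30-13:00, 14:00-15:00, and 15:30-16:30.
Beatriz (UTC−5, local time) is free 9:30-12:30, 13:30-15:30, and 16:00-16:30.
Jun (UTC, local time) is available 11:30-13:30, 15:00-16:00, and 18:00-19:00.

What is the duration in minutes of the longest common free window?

60 minutes

Alice → UTC: 11:00–12:00, 12:30–13:00, 13:30–14:00, 15:00–16:00, 16:30–17:30.
Beatriz → UTC: 14:30–17:30, 18:30–20:30, 21:00–21:30.
Jun → UTC: 11:30–13:30, 15:00–16:00, 18:00–19:00.
Alice ∩ Beatriz: 15:00–16:00, 16:30–17:30.
Alice ∩ Beatriz ∩ Jun: 15:00–16:00.
Single common window of 60 minutes.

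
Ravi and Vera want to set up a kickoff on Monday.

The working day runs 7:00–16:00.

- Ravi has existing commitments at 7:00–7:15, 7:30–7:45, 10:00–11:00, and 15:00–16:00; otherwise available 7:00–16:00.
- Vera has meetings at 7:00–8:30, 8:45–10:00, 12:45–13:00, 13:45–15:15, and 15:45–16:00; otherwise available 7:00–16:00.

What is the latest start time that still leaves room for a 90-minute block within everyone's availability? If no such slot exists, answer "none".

Ravi free within 07:00–16:00: 07:15–07:30, 07:45–10:00, 11:00–15:00.
Vera free within 07:00–16:00: 08:30–08:45, 10:00–12:45, 13:00–13:45, 15:15–15:45.
Ravi ∩ Vera: 08:30–08:45, 11:00–12:45, 13:00–13:45.
Windows ≥ 90 min: 11:00–12:45.
Latest start in the last window 11:00–12:45 is 12:45 − 90 min = 11:15.

11:15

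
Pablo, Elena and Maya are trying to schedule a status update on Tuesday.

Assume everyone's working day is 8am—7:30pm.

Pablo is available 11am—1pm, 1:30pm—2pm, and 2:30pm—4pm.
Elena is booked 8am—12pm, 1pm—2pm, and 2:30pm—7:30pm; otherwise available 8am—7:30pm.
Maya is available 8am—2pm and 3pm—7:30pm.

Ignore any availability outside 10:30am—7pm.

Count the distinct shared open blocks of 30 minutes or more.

Elena free within 08:00–19:30: 12:00–13:00, 14:00–14:30.
Pablo ∩ Elena: 12:00–13:00.
Pablo ∩ Elena ∩ Maya: 12:00–13:00.
Restricted to 10:30–19:00: 12:00–13:00.
Windows ≥ 30 min: 12:00–13:00.
That's 1 window.

1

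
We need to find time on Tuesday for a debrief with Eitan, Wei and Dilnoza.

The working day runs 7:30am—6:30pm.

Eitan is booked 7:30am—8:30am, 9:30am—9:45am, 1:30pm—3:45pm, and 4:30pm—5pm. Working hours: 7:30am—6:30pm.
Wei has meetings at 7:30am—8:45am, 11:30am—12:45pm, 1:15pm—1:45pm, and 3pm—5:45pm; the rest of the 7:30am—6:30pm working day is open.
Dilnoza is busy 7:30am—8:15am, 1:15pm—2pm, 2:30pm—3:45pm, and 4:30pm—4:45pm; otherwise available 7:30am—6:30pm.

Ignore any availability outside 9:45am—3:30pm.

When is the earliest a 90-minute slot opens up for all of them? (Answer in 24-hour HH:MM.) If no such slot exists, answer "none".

09:45

Eitan free within 07:30–18:30: 08:30–09:30, 09:45–13:30, 15:45–16:30, 17:00–18:30.
Wei free within 07:30–18:30: 08:45–11:30, 12:45–13:15, 13:45–15:00, 17:45–18:30.
Dilnoza free within 07:30–18:30: 08:15–13:15, 14:00–14:30, 15:45–16:30, 16:45–18:30.
Eitan ∩ Wei: 08:45–09:30, 09:45–11:30, 12:45–13:15, 17:45–18:30.
Eitan ∩ Wei ∩ Dilnoza: 08:45–09:30, 09:45–11:30, 12:45–13:15, 17:45–18:30.
Restricted to 09:45–15:30: 09:45–11:30, 12:45–13:15.
Windows ≥ 90 min: 09:45–11:30.
Earliest such window starts at 09:45.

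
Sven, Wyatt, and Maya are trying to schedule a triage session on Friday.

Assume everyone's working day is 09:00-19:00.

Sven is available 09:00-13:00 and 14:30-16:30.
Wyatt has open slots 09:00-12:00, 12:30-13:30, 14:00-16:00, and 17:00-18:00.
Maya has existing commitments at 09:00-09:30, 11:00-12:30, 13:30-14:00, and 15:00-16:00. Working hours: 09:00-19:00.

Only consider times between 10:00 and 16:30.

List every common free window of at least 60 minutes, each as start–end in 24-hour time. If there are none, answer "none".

10:00–11:00

Maya free within 09:00–19:00: 09:30–11:00, 12:30–13:30, 14:00–15:00, 16:00–19:00.
Sven ∩ Wyatt: 09:00–12:00, 12:30–13:00, 14:30–16:00.
Sven ∩ Wyatt ∩ Maya: 09:30–11:00, 12:30–13:00, 14:30–15:00.
Restricted to 10:00–16:30: 10:00–11:00, 12:30–13:00, 14:30–15:00.
Windows ≥ 60 min: 10:00–11:00.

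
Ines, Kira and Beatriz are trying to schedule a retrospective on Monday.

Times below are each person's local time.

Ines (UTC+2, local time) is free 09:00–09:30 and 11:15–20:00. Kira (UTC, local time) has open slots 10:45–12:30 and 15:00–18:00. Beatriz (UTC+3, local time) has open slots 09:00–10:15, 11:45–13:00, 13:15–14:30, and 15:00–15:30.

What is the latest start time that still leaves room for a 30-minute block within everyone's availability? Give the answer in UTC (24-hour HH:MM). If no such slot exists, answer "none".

Ines → UTC: 07:00–07:30, 09:15–18:00.
Kira → UTC: 10:45–12:30, 15:00–18:00.
Beatriz → UTC: 06:00–07:15, 08:45–10:00, 10:15–11:30, 12:00–12:30.
Ines ∩ Kira: 10:45–12:30, 15:00–18:00.
Ines ∩ Kira ∩ Beatriz: 10:45–11:30, 12:00–12:30.
Windows ≥ 30 min: 10:45–11:30, 12:00–12:30.
Latest start in the last window 12:00–12:30 is 12:30 − 30 min = 12:00.

12:00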